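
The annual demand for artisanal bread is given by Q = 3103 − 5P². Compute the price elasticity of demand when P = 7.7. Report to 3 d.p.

At P = 7.7, Q = 2806.550.
dQ/dP = −10P = -77.
ε = (dQ/dP)(P/Q) = (-77)(7.7/2806.550).
|ε| < 1, so demand is inelastic at this price.

-0.211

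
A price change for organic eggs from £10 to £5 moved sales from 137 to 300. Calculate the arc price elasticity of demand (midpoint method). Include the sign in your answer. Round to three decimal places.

-1.119

ΔQ = 300 − 137 = 163; ΔP = 5 − 10 = -5.
Midpoints: P̄ = 7.50, Q̄ = 218.5.
ε = (ΔQ/ΔP)(P̄/Q̄) = (163/-5)(7.50/218.5).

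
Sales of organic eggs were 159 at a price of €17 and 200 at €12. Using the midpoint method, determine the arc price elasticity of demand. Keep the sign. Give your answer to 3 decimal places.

ΔQ = 200 − 159 = 41; ΔP = 12 − 17 = -5.
Midpoints: P̄ = 14.50, Q̄ = 179.5.
ε = (ΔQ/ΔP)(P̄/Q̄) = (41/-5)(14.50/179.5).

-0.662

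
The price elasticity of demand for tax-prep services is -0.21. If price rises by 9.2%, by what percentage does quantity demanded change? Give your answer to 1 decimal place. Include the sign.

-1.9%

%ΔQ ≈ ε × %ΔP = (-0.21)(9.2%) = -1.93%.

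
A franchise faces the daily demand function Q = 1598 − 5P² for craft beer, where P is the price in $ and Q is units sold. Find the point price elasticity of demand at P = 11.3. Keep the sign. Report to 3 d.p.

At P = 11.3, Q = 959.550.
dQ/dP = −10P = -113.
ε = (dQ/dP)(P/Q) = (-113)(11.3/959.550).
|ε| > 1, so demand is elastic at this price.

-1.331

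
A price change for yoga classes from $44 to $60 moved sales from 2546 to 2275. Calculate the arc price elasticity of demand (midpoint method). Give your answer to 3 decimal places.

ΔQ = 2275 − 2546 = -271; ΔP = 60 − 44 = 16.
Midpoints: P̄ = 52.00, Q̄ = 2410.5.
ε = (ΔQ/ΔP)(P̄/Q̄) = (-271/16)(52.00/2410.5).

-0.365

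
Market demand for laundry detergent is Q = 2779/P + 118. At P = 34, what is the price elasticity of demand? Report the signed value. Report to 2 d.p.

At P = 34, Q = 199.735.
dQ/dP = −2779/P² = -2.404.
ε = (dQ/dP)(P/Q) = (-2.404)(34/199.735).

-0.41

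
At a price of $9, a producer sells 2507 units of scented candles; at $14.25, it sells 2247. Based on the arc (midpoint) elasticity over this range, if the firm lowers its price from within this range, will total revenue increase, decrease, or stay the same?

Arc ε = (-260/5.25)(11.62/2377.0) ≈ -0.242.
|ε| = 0.24 < 1, so demand is inelastic. A price cut therefore reduces total revenue.

decrease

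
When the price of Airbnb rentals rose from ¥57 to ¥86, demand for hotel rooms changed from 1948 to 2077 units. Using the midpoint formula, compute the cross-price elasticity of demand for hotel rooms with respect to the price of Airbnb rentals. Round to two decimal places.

0.16

ΔQ_x = 2077 − 1948 = 129; ΔP_y = 86 − 57 = 29.
Midpoints: P̄_y = 71.50, Q̄_x = 2012.5.
ε_xy = (ΔQ_x/ΔP_y)(P̄_y/Q̄_x) = (129/29)(71.50/2012.5).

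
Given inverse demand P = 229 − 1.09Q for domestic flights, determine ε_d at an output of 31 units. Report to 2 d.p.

At Q = 31, P = 229 − 1.09(31) = 195.21.
dP/dQ = −1.09, so dQ/dP = 1/(−1.09) = -0.917.
ε = (dQ/dP)(P/Q) = (-0.917)(195.21/31).

-5.78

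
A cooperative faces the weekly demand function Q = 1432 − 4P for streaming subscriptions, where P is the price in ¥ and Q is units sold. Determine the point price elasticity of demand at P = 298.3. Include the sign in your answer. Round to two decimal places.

At P = 298.3, Q = 238.800.
dQ/dP = −4.
ε = (dQ/dP)(P/Q) = (-4)(298.3/238.800).

-5.00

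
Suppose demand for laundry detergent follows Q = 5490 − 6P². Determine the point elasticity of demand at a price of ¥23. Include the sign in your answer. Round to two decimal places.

At P = 23, Q = 2316.
dQ/dP = −12P = -276.
ε = (dQ/dP)(P/Q) = (-276)(23/2316).
|ε| > 1, so demand is elastic at this price.

-2.74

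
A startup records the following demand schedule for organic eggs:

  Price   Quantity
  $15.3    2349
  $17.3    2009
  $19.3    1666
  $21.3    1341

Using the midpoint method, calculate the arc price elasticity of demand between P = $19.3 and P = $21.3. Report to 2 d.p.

At P = 19.3, Q = 1666; at P = 21.3, Q = 1341.
ΔQ = -325, ΔP = 2.0. Midpoints: P̄ = 20.30, Q̄ = 1503.5.
ε = (ΔQ/ΔP)(P̄/Q̄) = (-325/2.0)(20.30/1503.5).

-2.19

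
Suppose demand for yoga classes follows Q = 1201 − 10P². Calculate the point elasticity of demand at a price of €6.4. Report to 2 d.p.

At P = 6.4, Q = 791.400.
dQ/dP = −20P = -128.
ε = (dQ/dP)(P/Q) = (-128)(6.4/791.400).

-1.04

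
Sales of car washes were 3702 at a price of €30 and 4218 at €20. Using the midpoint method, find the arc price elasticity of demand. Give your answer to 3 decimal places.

-0.326

ΔQ = 4218 − 3702 = 516; ΔP = 20 − 30 = -10.
Midpoints: P̄ = 25.00, Q̄ = 3960.0.
ε = (ΔQ/ΔP)(P̄/Q̄) = (516/-10)(25.00/3960.0).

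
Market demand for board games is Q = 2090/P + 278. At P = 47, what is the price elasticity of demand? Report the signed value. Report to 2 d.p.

At P = 47, Q = 322.468.
dQ/dP = −2090/P² = -0.946.
ε = (dQ/dP)(P/Q) = (-0.946)(47/322.468).
|ε| < 1, so demand is inelastic at this price.

-0.14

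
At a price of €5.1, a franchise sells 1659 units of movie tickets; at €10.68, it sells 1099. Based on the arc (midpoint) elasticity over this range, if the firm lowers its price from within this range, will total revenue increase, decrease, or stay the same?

Arc ε = (-560/5.58)(7.89/1379.0) ≈ -0.574.
|ε| = 0.57 < 1, so demand is inelastic. A price cut therefore reduces total revenue.

decrease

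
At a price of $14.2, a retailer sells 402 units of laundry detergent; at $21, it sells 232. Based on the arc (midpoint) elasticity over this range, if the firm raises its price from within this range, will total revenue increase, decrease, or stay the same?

Arc ε = (-170/6.8)(17.60/317.0) ≈ -1.388.
|ε| = 1.39 > 1, so demand is elastic. A price rise therefore reduces total revenue.

decrease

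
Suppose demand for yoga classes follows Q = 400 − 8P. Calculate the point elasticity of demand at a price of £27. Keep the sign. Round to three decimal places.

At P = 27, Q = 184.
dQ/dP = −8.
ε = (dQ/dP)(P/Q) = (-8)(27/184).

-1.174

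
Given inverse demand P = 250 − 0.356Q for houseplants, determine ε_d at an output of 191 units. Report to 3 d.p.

At Q = 191, P = 250 − 0.356(191) = 182.00.
dP/dQ = −0.356, so dQ/dP = 1/(−0.356) = -2.809.
ε = (dQ/dP)(P/Q) = (-2.809)(182.00/191).

-2.677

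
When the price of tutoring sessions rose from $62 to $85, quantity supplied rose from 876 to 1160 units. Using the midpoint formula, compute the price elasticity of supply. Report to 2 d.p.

0.89

ΔQ = 1160 − 876 = 284; ΔP = 85 − 62 = 23.
Midpoints: P̄ = 73.50, Q̄ = 1018.0.
ε_s = (ΔQ/ΔP)(P̄/Q̄) = (284/23)(73.50/1018.0).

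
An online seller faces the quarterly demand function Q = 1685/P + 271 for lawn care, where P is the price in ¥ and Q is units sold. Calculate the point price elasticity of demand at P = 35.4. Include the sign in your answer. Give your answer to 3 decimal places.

-0.149

At P = 35.4, Q = 318.599.
dQ/dP = −1685/P² = -1.345.
ε = (dQ/dP)(P/Q) = (-1.345)(35.4/318.599).
|ε| < 1, so demand is inelastic at this price.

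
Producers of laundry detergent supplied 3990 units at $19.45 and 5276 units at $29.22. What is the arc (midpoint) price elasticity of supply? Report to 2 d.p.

0.69

ΔQ = 5276 − 3990 = 1286; ΔP = 29.22 − 19.45 = 9.77.
Midpoints: P̄ = 24.34, Q̄ = 4633.0.
ε_s = (ΔQ/ΔP)(P̄/Q̄) = (1286/9.77)(24.34/4633.0).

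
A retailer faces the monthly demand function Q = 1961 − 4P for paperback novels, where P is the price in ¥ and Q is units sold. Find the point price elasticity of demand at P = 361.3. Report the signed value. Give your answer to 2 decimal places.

At P = 361.3, Q = 515.800.
dQ/dP = −4.
ε = (dQ/dP)(P/Q) = (-4)(361.3/515.800).
|ε| > 1, so demand is elastic at this price.

-2.80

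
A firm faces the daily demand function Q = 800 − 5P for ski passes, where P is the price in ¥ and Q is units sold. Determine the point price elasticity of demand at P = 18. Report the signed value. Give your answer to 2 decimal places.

-0.13

At P = 18, Q = 710.
dQ/dP = −5.
ε = (dQ/dP)(P/Q) = (-5)(18/710).
|ε| < 1, so demand is inelastic at this price.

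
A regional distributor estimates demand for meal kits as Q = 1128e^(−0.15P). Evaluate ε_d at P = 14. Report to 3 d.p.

At P = 14, Q = 138.131.
dQ/dP = −0.15·1128e^(−0.15P) = −0.15Q = -20.720.
ε = (dQ/dP)(P/Q) = (-20.720)(14/138.131).
|ε| > 1, so demand is elastic at this price.

-2.100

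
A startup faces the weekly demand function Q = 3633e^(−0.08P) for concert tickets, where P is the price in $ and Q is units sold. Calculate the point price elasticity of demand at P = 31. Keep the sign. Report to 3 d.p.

-2.480

At P = 31, Q = 304.239.
dQ/dP = −0.08·3633e^(−0.08P) = −0.08Q = -24.339.
ε = (dQ/dP)(P/Q) = (-24.339)(31/304.239).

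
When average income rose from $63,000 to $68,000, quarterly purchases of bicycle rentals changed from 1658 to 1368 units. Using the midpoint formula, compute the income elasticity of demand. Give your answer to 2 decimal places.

ΔQ = -290, ΔI = 5000. Midpoints: Ī = 65,500, Q̄ = 1513.0.
ε_I = (ΔQ/ΔI)(Ī/Q̄) = (-290/5000)(65500/1513.0).

-2.51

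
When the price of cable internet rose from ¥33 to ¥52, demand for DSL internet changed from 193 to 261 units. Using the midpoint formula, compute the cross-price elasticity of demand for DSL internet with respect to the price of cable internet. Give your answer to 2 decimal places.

0.67

ΔQ_x = 261 − 193 = 68; ΔP_y = 52 − 33 = 19.
Midpoints: P̄_y = 42.50, Q̄_x = 227.0.
ε_xy = (ΔQ_x/ΔP_y)(P̄_y/Q̄_x) = (68/19)(42.50/227.0).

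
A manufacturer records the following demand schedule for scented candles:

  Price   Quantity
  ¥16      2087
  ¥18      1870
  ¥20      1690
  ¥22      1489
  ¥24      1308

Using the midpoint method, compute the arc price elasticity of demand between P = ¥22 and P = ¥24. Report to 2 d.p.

-1.49

At P = 22, Q = 1489; at P = 24, Q = 1308.
ΔQ = -181, ΔP = 2. Midpoints: P̄ = 23.00, Q̄ = 1398.5.
ε = (ΔQ/ΔP)(P̄/Q̄) = (-181/2)(23.00/1398.5).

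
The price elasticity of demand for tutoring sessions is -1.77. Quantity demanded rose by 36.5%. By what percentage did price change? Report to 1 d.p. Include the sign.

-20.6%

%ΔP ≈ %ΔQ / ε = (36.5%)/(-1.77) = -20.62%.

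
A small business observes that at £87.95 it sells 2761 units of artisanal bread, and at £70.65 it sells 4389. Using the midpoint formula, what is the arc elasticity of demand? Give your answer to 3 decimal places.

-2.087

ΔQ = 4389 − 2761 = 1628; ΔP = 70.65 − 87.95 = -17.3.
Midpoints: P̄ = 79.30, Q̄ = 3575.0.
ε = (ΔQ/ΔP)(P̄/Q̄) = (1628/-17.3)(79.30/3575.0).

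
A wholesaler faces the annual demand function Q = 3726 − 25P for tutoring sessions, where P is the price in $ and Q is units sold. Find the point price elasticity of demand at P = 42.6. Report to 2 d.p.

At P = 42.6, Q = 2661.
dQ/dP = −25.
ε = (dQ/dP)(P/Q) = (-25)(42.6/2661).

-0.40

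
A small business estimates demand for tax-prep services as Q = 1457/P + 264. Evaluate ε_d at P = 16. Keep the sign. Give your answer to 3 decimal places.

-0.256

At P = 16, Q = 355.062.
dQ/dP = −1457/P² = -5.691.
ε = (dQ/dP)(P/Q) = (-5.691)(16/355.062).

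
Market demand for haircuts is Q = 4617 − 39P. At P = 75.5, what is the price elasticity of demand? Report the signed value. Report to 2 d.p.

-1.76

At P = 75.5, Q = 1672.500.
dQ/dP = −39.
ε = (dQ/dP)(P/Q) = (-39)(75.5/1672.500).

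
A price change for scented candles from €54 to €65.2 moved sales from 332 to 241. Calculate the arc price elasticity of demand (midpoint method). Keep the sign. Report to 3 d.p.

-1.690

ΔQ = 241 − 332 = -91; ΔP = 65.2 − 54 = 11.2.
Midpoints: P̄ = 59.60, Q̄ = 286.5.
ε = (ΔQ/ΔP)(P̄/Q̄) = (-91/11.2)(59.60/286.5).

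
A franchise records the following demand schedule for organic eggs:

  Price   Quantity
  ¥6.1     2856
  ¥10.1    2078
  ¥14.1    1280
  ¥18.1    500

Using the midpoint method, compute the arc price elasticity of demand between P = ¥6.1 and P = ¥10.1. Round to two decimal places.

-0.64

At P = 6.1, Q = 2856; at P = 10.1, Q = 2078.
ΔQ = -778, ΔP = 4.0. Midpoints: P̄ = 8.10, Q̄ = 2467.0.
ε = (ΔQ/ΔP)(P̄/Q̄) = (-778/4.0)(8.10/2467.0).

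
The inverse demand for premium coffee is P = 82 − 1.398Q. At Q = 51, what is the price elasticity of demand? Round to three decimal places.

At Q = 51, P = 82 − 1.398(51) = 10.70.
dP/dQ = −1.398, so dQ/dP = 1/(−1.398) = -0.715.
ε = (dQ/dP)(P/Q) = (-0.715)(10.70/51).

-0.150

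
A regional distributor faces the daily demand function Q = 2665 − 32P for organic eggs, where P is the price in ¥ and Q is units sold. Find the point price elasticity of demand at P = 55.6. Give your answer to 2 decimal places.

At P = 55.6, Q = 885.800.
dQ/dP = −32.
ε = (dQ/dP)(P/Q) = (-32)(55.6/885.800).

-2.01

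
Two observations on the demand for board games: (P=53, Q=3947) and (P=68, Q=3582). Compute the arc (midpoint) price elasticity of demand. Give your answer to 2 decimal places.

-0.39

ΔQ = 3582 − 3947 = -365; ΔP = 68 − 53 = 15.
Midpoints: P̄ = 60.50, Q̄ = 3764.5.
ε = (ΔQ/ΔP)(P̄/Q̄) = (-365/15)(60.50/3764.5).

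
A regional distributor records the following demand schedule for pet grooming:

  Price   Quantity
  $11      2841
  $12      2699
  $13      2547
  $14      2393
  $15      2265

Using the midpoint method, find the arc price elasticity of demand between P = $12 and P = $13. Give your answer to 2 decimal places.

-0.72

At P = 12, Q = 2699; at P = 13, Q = 2547.
ΔQ = -152, ΔP = 1. Midpoints: P̄ = 12.50, Q̄ = 2623.0.
ε = (ΔQ/ΔP)(P̄/Q̄) = (-152/1)(12.50/2623.0).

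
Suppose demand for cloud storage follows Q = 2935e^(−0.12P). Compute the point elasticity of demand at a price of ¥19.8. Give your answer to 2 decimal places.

At P = 19.8, Q = 272.725.
dQ/dP = −0.12·2935e^(−0.12P) = −0.12Q = -32.727.
ε = (dQ/dP)(P/Q) = (-32.727)(19.8/272.725).

-2.38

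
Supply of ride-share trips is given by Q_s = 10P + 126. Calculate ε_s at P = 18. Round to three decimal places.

0.588

At P = 18, Q_s = 306.
dQ_s/dP = 10.
ε_s = (dQ_s/dP)(P/Q_s) = (10)(18/306).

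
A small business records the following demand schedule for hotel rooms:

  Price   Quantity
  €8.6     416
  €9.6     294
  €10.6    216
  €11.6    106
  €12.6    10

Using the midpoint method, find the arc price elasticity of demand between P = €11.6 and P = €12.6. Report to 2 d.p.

-20.03

At P = 11.6, Q = 106; at P = 12.6, Q = 10.
ΔQ = -96, ΔP = 1.0. Midpoints: P̄ = 12.10, Q̄ = 58.0.
ε = (ΔQ/ΔP)(P̄/Q̄) = (-96/1.0)(12.10/58.0).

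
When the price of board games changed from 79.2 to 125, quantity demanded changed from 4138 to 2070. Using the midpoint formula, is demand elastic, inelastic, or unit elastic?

Arc ε ≈ -1.485.
|ε| = 1.49 > 1.

elastic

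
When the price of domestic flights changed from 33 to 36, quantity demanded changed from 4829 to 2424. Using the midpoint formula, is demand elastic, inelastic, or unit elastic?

elastic

Arc ε ≈ -7.626.
|ε| = 7.63 > 1.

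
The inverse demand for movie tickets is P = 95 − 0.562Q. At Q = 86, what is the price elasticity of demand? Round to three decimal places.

-0.966

At Q = 86, P = 95 − 0.562(86) = 46.67.
dP/dQ = −0.562, so dQ/dP = 1/(−0.562) = -1.779.
ε = (dQ/dP)(P/Q) = (-1.779)(46.67/86).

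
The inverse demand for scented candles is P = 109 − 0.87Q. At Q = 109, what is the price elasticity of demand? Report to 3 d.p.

-0.149

At Q = 109, P = 109 − 0.87(109) = 14.17.
dP/dQ = −0.87, so dQ/dP = 1/(−0.87) = -1.149.
ε = (dQ/dP)(P/Q) = (-1.149)(14.17/109).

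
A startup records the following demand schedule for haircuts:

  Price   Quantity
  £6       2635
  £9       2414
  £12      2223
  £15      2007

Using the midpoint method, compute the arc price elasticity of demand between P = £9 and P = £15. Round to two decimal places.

At P = 9, Q = 2414; at P = 15, Q = 2007.
ΔQ = -407, ΔP = 6. Midpoints: P̄ = 12.00, Q̄ = 2210.5.
ε = (ΔQ/ΔP)(P̄/Q̄) = (-407/6)(12.00/2210.5).

-0.37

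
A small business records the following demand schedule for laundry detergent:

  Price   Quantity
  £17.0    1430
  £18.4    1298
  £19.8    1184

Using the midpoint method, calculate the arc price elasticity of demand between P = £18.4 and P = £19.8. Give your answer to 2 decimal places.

At P = 18.4, Q = 1298; at P = 19.8, Q = 1184.
ΔQ = -114, ΔP = 1.4. Midpoints: P̄ = 19.10, Q̄ = 1241.0.
ε = (ΔQ/ΔP)(P̄/Q̄) = (-114/1.4)(19.10/1241.0).

-1.25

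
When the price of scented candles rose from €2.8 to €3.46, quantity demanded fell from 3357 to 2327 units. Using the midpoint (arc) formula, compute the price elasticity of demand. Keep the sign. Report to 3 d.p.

-1.719

ΔQ = 2327 − 3357 = -1030; ΔP = 3.46 − 2.8 = 0.66.
Midpoints: P̄ = 3.13, Q̄ = 2842.0.
ε = (ΔQ/ΔP)(P̄/Q̄) = (-1030/0.66)(3.13/2842.0).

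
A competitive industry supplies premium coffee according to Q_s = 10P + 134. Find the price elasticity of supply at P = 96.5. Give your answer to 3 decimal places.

0.878

At P = 96.5, Q_s = 1099.
dQ_s/dP = 10.
ε_s = (dQ_s/dP)(P/Q_s) = (10)(96.5/1099).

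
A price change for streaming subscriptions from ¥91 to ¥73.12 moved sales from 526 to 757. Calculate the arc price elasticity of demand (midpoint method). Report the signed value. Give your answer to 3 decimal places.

ΔQ = 757 − 526 = 231; ΔP = 73.12 − 91 = -17.88.
Midpoints: P̄ = 82.06, Q̄ = 641.5.
ε = (ΔQ/ΔP)(P̄/Q̄) = (231/-17.88)(82.06/641.5).

-1.653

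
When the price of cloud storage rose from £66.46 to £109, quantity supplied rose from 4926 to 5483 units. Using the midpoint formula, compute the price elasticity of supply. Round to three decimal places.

0.221

ΔQ = 5483 − 4926 = 557; ΔP = 109 − 66.46 = 42.54.
Midpoints: P̄ = 87.73, Q̄ = 5204.5.
ε_s = (ΔQ/ΔP)(P̄/Q̄) = (557/42.54)(87.73/5204.5).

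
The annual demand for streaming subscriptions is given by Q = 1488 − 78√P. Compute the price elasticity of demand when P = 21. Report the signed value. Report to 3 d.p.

At P = 21, Q = 1130.559.
dQ/dP = −78/(2√P) = -8.510.
ε = (dQ/dP)(P/Q) = (-8.510)(21/1130.559).
|ε| < 1, so demand is inelastic at this price.

-0.158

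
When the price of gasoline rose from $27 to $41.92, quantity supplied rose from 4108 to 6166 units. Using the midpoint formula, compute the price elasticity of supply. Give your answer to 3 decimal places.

0.925

ΔQ = 6166 − 4108 = 2058; ΔP = 41.92 − 27 = 14.92.
Midpoints: P̄ = 34.46, Q̄ = 5137.0.
ε_s = (ΔQ/ΔP)(P̄/Q̄) = (2058/14.92)(34.46/5137.0).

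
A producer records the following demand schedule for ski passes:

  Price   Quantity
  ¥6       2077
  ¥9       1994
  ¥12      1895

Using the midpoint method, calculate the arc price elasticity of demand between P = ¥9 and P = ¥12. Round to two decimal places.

At P = 9, Q = 1994; at P = 12, Q = 1895.
ΔQ = -99, ΔP = 3. Midpoints: P̄ = 10.50, Q̄ = 1944.5.
ε = (ΔQ/ΔP)(P̄/Q̄) = (-99/3)(10.50/1944.5).

-0.18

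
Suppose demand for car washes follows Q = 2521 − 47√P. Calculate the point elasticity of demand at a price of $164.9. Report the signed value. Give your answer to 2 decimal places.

-0.16

At P = 164.9, Q = 1917.457.
dQ/dP = −47/(2√P) = -1.830.
ε = (dQ/dP)(P/Q) = (-1.830)(164.9/1917.457).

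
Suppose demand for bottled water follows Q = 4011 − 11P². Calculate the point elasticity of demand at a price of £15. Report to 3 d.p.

-3.223

At P = 15, Q = 1536.
dQ/dP = −22P = -330.
ε = (dQ/dP)(P/Q) = (-330)(15/1536).
|ε| > 1, so demand is elastic at this price.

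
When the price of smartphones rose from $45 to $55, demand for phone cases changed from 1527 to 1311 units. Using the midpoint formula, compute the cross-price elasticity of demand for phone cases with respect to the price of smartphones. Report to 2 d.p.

-0.76

ΔQ_x = 1311 − 1527 = -216; ΔP_y = 55 − 45 = 10.
Midpoints: P̄_y = 50.00, Q̄_x = 1419.0.
ε_xy = (ΔQ_x/ΔP_y)(P̄_y/Q̄_x) = (-216/10)(50.00/1419.0).
ε_xy < 0, so the goods are complements.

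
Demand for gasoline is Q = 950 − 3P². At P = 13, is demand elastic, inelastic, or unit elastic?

elastic

Q = 443, dQ/dP = -78.
ε = (dQ/dP)(P/Q) ≈ -2.289.
|ε| = 2.29 > 1.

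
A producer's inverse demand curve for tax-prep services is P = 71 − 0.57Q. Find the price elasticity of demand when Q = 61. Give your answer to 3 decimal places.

At Q = 61, P = 71 − 0.57(61) = 36.23.
dP/dQ = −0.57, so dQ/dP = 1/(−0.57) = -1.754.
ε = (dQ/dP)(P/Q) = (-1.754)(36.23/61).

-1.042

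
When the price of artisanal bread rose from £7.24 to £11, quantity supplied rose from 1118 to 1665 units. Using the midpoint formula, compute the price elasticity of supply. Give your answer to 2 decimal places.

ΔQ = 1665 − 1118 = 547; ΔP = 11 − 7.24 = 3.76.
Midpoints: P̄ = 9.12, Q̄ = 1391.5.
ε_s = (ΔQ/ΔP)(P̄/Q̄) = (547/3.76)(9.12/1391.5).

0.95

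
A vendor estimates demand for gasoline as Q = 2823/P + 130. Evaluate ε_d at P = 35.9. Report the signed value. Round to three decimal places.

-0.377

At P = 35.9, Q = 208.635.
dQ/dP = −2823/P² = -2.190.
ε = (dQ/dP)(P/Q) = (-2.190)(35.9/208.635).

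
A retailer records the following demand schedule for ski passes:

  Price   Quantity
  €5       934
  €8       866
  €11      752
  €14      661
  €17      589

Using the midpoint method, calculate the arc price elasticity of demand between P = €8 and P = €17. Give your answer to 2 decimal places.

-0.53

At P = 8, Q = 866; at P = 17, Q = 589.
ΔQ = -277, ΔP = 9. Midpoints: P̄ = 12.50, Q̄ = 727.5.
ε = (ΔQ/ΔP)(P̄/Q̄) = (-277/9)(12.50/727.5).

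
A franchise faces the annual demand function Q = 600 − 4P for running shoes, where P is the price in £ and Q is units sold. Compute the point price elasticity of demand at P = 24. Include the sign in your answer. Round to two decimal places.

-0.19

At P = 24, Q = 504.
dQ/dP = −4.
ε = (dQ/dP)(P/Q) = (-4)(24/504).
|ε| < 1, so demand is inelastic at this price.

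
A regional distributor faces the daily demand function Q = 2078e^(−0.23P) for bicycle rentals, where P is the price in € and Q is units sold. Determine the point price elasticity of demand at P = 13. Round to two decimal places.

At P = 13, Q = 104.497.
dQ/dP = −0.23·2078e^(−0.23P) = −0.23Q = -24.034.
ε = (dQ/dP)(P/Q) = (-24.034)(13/104.497).
|ε| > 1, so demand is elastic at this price.

-2.99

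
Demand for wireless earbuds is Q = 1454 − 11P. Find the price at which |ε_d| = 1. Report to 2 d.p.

For linear demand Q = a − bP, ε = −bP/(a − bP). |ε| = 1 when bP = a − bP, i.e. P = a/(2b).
P = 1454/(2·11) = 1454/22 = 66.0909.

66.09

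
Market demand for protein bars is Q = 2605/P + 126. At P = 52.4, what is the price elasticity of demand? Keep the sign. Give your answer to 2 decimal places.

-0.28

At P = 52.4, Q = 175.714.
dQ/dP = −2605/P² = -0.949.
ε = (dQ/dP)(P/Q) = (-0.949)(52.4/175.714).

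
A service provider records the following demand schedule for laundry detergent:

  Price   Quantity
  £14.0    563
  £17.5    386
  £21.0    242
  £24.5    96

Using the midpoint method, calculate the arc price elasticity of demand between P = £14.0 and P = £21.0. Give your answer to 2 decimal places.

-1.99

At P = 14.0, Q = 563; at P = 21.0, Q = 242.
ΔQ = -321, ΔP = 7.0. Midpoints: P̄ = 17.50, Q̄ = 402.5.
ε = (ΔQ/ΔP)(P̄/Q̄) = (-321/7.0)(17.50/402.5).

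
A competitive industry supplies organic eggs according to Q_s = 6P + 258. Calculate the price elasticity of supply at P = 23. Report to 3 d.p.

0.348

At P = 23, Q_s = 396.
dQ_s/dP = 6.
ε_s = (dQ_s/dP)(P/Q_s) = (6)(23/396).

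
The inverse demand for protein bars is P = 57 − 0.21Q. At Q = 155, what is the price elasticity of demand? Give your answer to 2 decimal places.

At Q = 155, P = 57 − 0.21(155) = 24.45.
dP/dQ = −0.21, so dQ/dP = 1/(−0.21) = -4.762.
ε = (dQ/dP)(P/Q) = (-4.762)(24.45/155).

-0.75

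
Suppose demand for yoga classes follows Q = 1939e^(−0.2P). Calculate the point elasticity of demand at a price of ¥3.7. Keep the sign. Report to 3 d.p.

-0.740

At P = 3.7, Q = 925.124.
dQ/dP = −0.2·1939e^(−0.2P) = −0.2Q = -185.025.
ε = (dQ/dP)(P/Q) = (-185.025)(3.7/925.124).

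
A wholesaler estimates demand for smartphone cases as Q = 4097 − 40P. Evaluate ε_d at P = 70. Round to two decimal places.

-2.16

At P = 70, Q = 1297.
dQ/dP = −40.
ε = (dQ/dP)(P/Q) = (-40)(70/1297).
|ε| > 1, so demand is elastic at this price.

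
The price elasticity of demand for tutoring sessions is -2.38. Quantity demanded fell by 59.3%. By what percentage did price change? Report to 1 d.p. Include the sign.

%ΔP ≈ %ΔQ / ε = (-59.3%)/(-2.38) = 24.92%.

24.9%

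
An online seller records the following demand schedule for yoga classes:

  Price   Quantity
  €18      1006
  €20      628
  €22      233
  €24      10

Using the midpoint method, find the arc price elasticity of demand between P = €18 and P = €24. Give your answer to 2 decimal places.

At P = 18, Q = 1006; at P = 24, Q = 10.
ΔQ = -996, ΔP = 6. Midpoints: P̄ = 21.00, Q̄ = 508.0.
ε = (ΔQ/ΔP)(P̄/Q̄) = (-996/6)(21.00/508.0).

-6.86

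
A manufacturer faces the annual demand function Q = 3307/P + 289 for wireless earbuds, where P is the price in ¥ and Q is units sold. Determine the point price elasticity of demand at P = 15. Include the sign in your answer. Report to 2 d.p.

At P = 15, Q = 509.467.
dQ/dP = −3307/P² = -14.698.
ε = (dQ/dP)(P/Q) = (-14.698)(15/509.467).
|ε| < 1, so demand is inelastic at this price.

-0.43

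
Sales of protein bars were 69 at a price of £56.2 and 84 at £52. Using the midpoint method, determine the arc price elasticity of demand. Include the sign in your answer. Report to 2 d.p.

ΔQ = 84 − 69 = 15; ΔP = 52 − 56.2 = -4.2.
Midpoints: P̄ = 54.10, Q̄ = 76.5.
ε = (ΔQ/ΔP)(P̄/Q̄) = (15/-4.2)(54.10/76.5).

-2.53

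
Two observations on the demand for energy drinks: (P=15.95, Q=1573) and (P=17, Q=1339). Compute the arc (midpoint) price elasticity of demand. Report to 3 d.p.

-2.522

ΔQ = 1339 − 1573 = -234; ΔP = 17 − 15.95 = 1.05.
Midpoints: P̄ = 16.48, Q̄ = 1456.0.
ε = (ΔQ/ΔP)(P̄/Q̄) = (-234/1.05)(16.48/1456.0).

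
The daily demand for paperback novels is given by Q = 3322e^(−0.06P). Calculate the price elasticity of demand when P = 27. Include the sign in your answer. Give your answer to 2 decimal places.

At P = 27, Q = 657.419.
dQ/dP = −0.06·3322e^(−0.06P) = −0.06Q = -39.445.
ε = (dQ/dP)(P/Q) = (-39.445)(27/657.419).
|ε| > 1, so demand is elastic at this price.

-1.62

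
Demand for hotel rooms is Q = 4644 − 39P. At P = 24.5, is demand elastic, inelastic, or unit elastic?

inelastic

Q = 3688.500, dQ/dP = -39.
ε = (dQ/dP)(P/Q) ≈ -0.259.
|ε| = 0.26 < 1.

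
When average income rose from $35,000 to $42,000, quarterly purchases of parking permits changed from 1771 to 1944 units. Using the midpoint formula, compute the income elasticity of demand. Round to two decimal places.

ΔQ = 173, ΔI = 7000. Midpoints: Ī = 38,500, Q̄ = 1857.5.
ε_I = (ΔQ/ΔI)(Ī/Q̄) = (173/7000)(38500/1857.5).

0.51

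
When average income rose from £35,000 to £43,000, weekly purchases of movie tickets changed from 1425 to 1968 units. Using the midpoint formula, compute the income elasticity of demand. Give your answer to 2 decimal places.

1.56

ΔQ = 543, ΔI = 8000. Midpoints: Ī = 39,000, Q̄ = 1696.5.
ε_I = (ΔQ/ΔI)(Ī/Q̄) = (543/8000)(39000/1696.5).
ε_I > 0, so the good is normal.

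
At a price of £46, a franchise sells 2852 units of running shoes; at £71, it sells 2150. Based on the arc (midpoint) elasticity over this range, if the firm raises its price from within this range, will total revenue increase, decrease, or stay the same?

increase

Arc ε = (-702/25)(58.50/2501.0) ≈ -0.657.
|ε| = 0.66 < 1, so demand is inelastic. A price rise therefore raises total revenue.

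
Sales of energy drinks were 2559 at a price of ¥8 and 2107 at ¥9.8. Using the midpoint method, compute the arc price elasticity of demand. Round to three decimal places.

ΔQ = 2107 − 2559 = -452; ΔP = 9.8 − 8 = 1.8.
Midpoints: P̄ = 8.90, Q̄ = 2333.0.
ε = (ΔQ/ΔP)(P̄/Q̄) = (-452/1.8)(8.90/2333.0).

-0.958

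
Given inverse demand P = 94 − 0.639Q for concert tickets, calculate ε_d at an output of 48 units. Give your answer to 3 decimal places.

-2.065

At Q = 48, P = 94 − 0.639(48) = 63.33.
dP/dQ = −0.639, so dQ/dP = 1/(−0.639) = -1.565.
ε = (dQ/dP)(P/Q) = (-1.565)(63.33/48).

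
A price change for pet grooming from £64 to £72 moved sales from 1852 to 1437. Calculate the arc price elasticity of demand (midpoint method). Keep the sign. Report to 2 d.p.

-2.15

ΔQ = 1437 − 1852 = -415; ΔP = 72 − 64 = 8.
Midpoints: P̄ = 68.00, Q̄ = 1644.5.
ε = (ΔQ/ΔP)(P̄/Q̄) = (-415/8)(68.00/1644.5).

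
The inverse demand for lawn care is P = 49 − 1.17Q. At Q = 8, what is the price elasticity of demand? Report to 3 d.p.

-4.235

At Q = 8, P = 49 − 1.17(8) = 39.64.
dP/dQ = −1.17, so dQ/dP = 1/(−1.17) = -0.855.
ε = (dQ/dP)(P/Q) = (-0.855)(39.64/8).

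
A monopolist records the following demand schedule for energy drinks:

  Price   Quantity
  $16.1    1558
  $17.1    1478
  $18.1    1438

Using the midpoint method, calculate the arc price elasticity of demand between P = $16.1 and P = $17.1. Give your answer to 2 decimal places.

At P = 16.1, Q = 1558; at P = 17.1, Q = 1478.
ΔQ = -80, ΔP = 1.0. Midpoints: P̄ = 16.60, Q̄ = 1518.0.
ε = (ΔQ/ΔP)(P̄/Q̄) = (-80/1.0)(16.60/1518.0).

-0.87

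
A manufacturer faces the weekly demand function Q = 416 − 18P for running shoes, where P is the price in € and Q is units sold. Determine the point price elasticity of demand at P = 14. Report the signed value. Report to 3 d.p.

-1.537

At P = 14, Q = 164.
dQ/dP = −18.
ε = (dQ/dP)(P/Q) = (-18)(14/164).
|ε| > 1, so demand is elastic at this price.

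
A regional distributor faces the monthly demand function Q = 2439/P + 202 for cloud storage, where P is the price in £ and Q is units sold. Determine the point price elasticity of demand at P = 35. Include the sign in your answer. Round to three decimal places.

-0.256

At P = 35, Q = 271.686.
dQ/dP = −2439/P² = -1.991.
ε = (dQ/dP)(P/Q) = (-1.991)(35/271.686).
|ε| < 1, so demand is inelastic at this price.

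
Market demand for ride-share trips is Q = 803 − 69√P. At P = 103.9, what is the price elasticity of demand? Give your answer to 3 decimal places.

At P = 103.9, Q = 99.674.
dQ/dP = −69/(2√P) = -3.385.
ε = (dQ/dP)(P/Q) = (-3.385)(103.9/99.674).
|ε| > 1, so demand is elastic at this price.

-3.528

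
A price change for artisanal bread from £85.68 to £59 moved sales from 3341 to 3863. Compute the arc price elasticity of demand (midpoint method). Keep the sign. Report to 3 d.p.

-0.393

ΔQ = 3863 − 3341 = 522; ΔP = 59 − 85.68 = -26.68.
Midpoints: P̄ = 72.34, Q̄ = 3602.0.
ε = (ΔQ/ΔP)(P̄/Q̄) = (522/-26.68)(72.34/3602.0).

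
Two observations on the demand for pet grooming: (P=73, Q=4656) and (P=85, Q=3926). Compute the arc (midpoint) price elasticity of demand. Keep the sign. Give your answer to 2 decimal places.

-1.12

ΔQ = 3926 − 4656 = -730; ΔP = 85 − 73 = 12.
Midpoints: P̄ = 79.00, Q̄ = 4291.0.
ε = (ΔQ/ΔP)(P̄/Q̄) = (-730/12)(79.00/4291.0).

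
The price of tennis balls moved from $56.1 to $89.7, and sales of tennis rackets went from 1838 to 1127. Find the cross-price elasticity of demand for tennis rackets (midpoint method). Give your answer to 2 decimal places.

-1.04

ΔQ_x = 1127 − 1838 = -711; ΔP_y = 89.7 − 56.1 = 33.6.
Midpoints: P̄_y = 72.90, Q̄_x = 1482.5.
ε_xy = (ΔQ_x/ΔP_y)(P̄_y/Q̄_x) = (-711/33.6)(72.90/1482.5).
ε_xy < 0, so the goods are complements.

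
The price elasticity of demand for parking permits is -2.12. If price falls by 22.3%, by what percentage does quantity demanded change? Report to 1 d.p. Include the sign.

%ΔQ ≈ ε × %ΔP = (-2.12)(-22.3%) = 47.28%.

47.3%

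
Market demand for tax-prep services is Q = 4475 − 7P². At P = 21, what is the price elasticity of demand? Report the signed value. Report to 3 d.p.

-4.448

At P = 21, Q = 1388.
dQ/dP = −14P = -294.
ε = (dQ/dP)(P/Q) = (-294)(21/1388).
|ε| > 1, so demand is elastic at this price.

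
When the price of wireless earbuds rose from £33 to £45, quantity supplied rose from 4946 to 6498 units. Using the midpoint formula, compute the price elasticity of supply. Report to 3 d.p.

ΔQ = 6498 − 4946 = 1552; ΔP = 45 − 33 = 12.
Midpoints: P̄ = 39.00, Q̄ = 5722.0.
ε_s = (ΔQ/ΔP)(P̄/Q̄) = (1552/12)(39.00/5722.0).

0.882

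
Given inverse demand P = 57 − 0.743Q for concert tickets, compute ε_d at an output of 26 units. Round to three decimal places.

-1.951

At Q = 26, P = 57 − 0.743(26) = 37.68.
dP/dQ = −0.743, so dQ/dP = 1/(−0.743) = -1.346.
ε = (dQ/dP)(P/Q) = (-1.346)(37.68/26).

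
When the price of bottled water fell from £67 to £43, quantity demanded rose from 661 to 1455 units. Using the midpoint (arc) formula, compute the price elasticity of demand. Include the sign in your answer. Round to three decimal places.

-1.720

ΔQ = 1455 − 661 = 794; ΔP = 43 − 67 = -24.
Midpoints: P̄ = 55.00, Q̄ = 1058.0.
ε = (ΔQ/ΔP)(P̄/Q̄) = (794/-24)(55.00/1058.0).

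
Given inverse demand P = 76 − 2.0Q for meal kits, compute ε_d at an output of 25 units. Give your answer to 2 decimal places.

At Q = 25, P = 76 − 2.0(25) = 26.00.
dP/dQ = −2.0, so dQ/dP = 1/(−2.0) = -0.500.
ε = (dQ/dP)(P/Q) = (-0.500)(26.00/25).

-0.52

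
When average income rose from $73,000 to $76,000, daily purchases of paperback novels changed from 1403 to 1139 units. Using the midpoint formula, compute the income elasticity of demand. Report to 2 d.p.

ΔQ = -264, ΔI = 3000. Midpoints: Ī = 74,500, Q̄ = 1271.0.
ε_I = (ΔQ/ΔI)(Ī/Q̄) = (-264/3000)(74500/1271.0).

-5.16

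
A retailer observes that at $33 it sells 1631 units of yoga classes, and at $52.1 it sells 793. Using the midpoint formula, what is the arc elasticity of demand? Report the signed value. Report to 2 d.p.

ΔQ = 793 − 1631 = -838; ΔP = 52.1 − 33 = 19.1.
Midpoints: P̄ = 42.55, Q̄ = 1212.0.
ε = (ΔQ/ΔP)(P̄/Q̄) = (-838/19.1)(42.55/1212.0).

-1.54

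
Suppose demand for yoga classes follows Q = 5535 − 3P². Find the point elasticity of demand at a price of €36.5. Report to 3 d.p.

-5.196

At P = 36.5, Q = 1538.250.
dQ/dP = −6P = -219.
ε = (dQ/dP)(P/Q) = (-219)(36.5/1538.250).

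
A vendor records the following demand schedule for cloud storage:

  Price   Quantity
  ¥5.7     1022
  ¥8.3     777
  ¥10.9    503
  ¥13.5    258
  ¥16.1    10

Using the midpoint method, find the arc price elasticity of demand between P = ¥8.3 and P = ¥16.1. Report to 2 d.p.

At P = 8.3, Q = 777; at P = 16.1, Q = 10.
ΔQ = -767, ΔP = 7.8. Midpoints: P̄ = 12.20, Q̄ = 393.5.
ε = (ΔQ/ΔP)(P̄/Q̄) = (-767/7.8)(12.20/393.5).

-3.05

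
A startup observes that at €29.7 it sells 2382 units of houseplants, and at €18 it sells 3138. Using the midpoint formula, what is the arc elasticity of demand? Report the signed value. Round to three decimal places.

-0.558

ΔQ = 3138 − 2382 = 756; ΔP = 18 − 29.7 = -11.7.
Midpoints: P̄ = 23.85, Q̄ = 2760.0.
ε = (ΔQ/ΔP)(P̄/Q̄) = (756/-11.7)(23.85/2760.0).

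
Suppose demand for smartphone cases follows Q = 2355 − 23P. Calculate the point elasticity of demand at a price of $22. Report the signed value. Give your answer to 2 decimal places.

At P = 22, Q = 1849.
dQ/dP = −23.
ε = (dQ/dP)(P/Q) = (-23)(22/1849).

-0.27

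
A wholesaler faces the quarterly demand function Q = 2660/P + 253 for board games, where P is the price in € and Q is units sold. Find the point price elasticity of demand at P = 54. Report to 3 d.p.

-0.163

At P = 54, Q = 302.259.
dQ/dP = −2660/P² = -0.912.
ε = (dQ/dP)(P/Q) = (-0.912)(54/302.259).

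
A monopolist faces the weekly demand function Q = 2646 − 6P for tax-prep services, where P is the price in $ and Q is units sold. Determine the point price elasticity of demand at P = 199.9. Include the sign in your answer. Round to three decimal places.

-0.829

At P = 199.9, Q = 1446.600.
dQ/dP = −6.
ε = (dQ/dP)(P/Q) = (-6)(199.9/1446.600).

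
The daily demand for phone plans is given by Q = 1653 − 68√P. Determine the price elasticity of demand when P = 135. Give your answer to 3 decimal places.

At P = 135, Q = 862.911.
dQ/dP = −68/(2√P) = -2.926.
ε = (dQ/dP)(P/Q) = (-2.926)(135/862.911).
|ε| < 1, so demand is inelastic at this price.

-0.458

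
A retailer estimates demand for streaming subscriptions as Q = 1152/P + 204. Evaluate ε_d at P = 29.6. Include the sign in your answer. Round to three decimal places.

-0.160

At P = 29.6, Q = 242.919.
dQ/dP = −1152/P² = -1.315.
ε = (dQ/dP)(P/Q) = (-1.315)(29.6/242.919).
|ε| < 1, so demand is inelastic at this price.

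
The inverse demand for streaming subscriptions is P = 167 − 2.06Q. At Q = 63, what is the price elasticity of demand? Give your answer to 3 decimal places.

-0.287

At Q = 63, P = 167 − 2.06(63) = 37.22.
dP/dQ = −2.06, so dQ/dP = 1/(−2.06) = -0.485.
ε = (dQ/dP)(P/Q) = (-0.485)(37.22/63).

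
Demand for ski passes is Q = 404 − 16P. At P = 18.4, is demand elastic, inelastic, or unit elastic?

Q = 109.600, dQ/dP = -16.
ε = (dQ/dP)(P/Q) ≈ -2.686.
|ε| = 2.69 > 1.

elastic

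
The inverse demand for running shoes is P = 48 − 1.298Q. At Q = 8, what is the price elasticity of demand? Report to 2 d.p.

At Q = 8, P = 48 − 1.298(8) = 37.62.
dP/dQ = −1.298, so dQ/dP = 1/(−1.298) = -0.770.
ε = (dQ/dP)(P/Q) = (-0.770)(37.62/8).

-3.62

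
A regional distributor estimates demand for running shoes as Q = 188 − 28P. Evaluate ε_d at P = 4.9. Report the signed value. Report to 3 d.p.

At P = 4.9, Q = 50.800.
dQ/dP = −28.
ε = (dQ/dP)(P/Q) = (-28)(4.9/50.800).

-2.701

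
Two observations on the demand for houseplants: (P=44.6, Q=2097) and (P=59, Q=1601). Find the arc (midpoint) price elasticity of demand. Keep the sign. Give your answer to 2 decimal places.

-0.96

ΔQ = 1601 − 2097 = -496; ΔP = 59 − 44.6 = 14.4.
Midpoints: P̄ = 51.80, Q̄ = 1849.0.
ε = (ΔQ/ΔP)(P̄/Q̄) = (-496/14.4)(51.80/1849.0).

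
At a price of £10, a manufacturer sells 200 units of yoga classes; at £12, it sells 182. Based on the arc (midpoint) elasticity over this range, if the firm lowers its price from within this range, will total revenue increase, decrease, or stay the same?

Arc ε = (-18/2)(11.00/191.0) ≈ -0.518.
|ε| = 0.52 < 1, so demand is inelastic. A price cut therefore reduces total revenue.

decrease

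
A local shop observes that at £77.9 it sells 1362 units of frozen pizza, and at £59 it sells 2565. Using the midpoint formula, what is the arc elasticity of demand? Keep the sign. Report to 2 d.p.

-2.22

ΔQ = 2565 − 1362 = 1203; ΔP = 59 − 77.9 = -18.9.
Midpoints: P̄ = 68.45, Q̄ = 1963.5.
ε = (ΔQ/ΔP)(P̄/Q̄) = (1203/-18.9)(68.45/1963.5).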